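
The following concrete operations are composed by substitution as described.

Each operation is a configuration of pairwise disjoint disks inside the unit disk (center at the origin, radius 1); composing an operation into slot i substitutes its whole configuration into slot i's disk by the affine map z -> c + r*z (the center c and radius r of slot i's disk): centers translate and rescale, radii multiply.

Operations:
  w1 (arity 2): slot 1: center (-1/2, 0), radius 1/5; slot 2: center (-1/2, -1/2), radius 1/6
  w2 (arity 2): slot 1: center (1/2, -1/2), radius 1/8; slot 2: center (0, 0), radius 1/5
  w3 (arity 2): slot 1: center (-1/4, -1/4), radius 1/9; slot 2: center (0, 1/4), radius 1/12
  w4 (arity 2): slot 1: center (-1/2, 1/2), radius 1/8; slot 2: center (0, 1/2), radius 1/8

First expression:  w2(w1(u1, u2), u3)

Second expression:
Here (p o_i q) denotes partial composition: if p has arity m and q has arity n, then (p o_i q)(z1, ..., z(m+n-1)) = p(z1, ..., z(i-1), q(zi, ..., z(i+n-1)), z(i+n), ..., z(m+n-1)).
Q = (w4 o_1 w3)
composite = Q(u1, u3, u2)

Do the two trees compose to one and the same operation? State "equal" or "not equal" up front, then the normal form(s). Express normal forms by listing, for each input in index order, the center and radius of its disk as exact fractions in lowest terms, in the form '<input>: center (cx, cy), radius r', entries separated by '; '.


not equal; the first gives u1: center (7/16, -1/2), radius 1/40; u2: center (7/16, -9/16), radius 1/48; u3: center (0, 0), radius 1/5 and the second u1: center (-17/32, 15/32), radius 1/72; u2: center (0, 1/2), radius 1/8; u3: center (-1/2, 17/32), radius 1/96

Reducing the first expression gives u1: center (7/16, -1/2), radius 1/40; u2: center (7/16, -9/16), radius 1/48; u3: center (0, 0), radius 1/5
Reducing the second expression gives u1: center (-17/32, 15/32), radius 1/72; u2: center (0, 1/2), radius 1/8; u3: center (-1/2, 17/32), radius 1/96
Different reductions; not equal.


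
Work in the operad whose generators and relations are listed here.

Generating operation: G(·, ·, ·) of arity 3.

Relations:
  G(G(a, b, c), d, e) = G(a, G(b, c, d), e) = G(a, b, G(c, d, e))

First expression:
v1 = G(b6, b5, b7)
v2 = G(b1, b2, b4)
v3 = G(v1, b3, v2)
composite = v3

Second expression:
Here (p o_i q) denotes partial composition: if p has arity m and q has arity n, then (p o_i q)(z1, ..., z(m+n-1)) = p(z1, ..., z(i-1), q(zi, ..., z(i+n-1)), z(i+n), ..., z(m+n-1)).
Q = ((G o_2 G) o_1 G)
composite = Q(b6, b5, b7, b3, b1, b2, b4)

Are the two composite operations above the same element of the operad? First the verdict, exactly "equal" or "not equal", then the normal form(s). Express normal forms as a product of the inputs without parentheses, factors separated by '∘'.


equal — both sides give b6 ∘ b5 ∘ b7 ∘ b3 ∘ b1 ∘ b2 ∘ b4

The first expression reduces to b6 ∘ b5 ∘ b7 ∘ b3 ∘ b1 ∘ b2 ∘ b4
The second expression reduces to b6 ∘ b5 ∘ b7 ∘ b3 ∘ b1 ∘ b2 ∘ b4
One common form — equal.


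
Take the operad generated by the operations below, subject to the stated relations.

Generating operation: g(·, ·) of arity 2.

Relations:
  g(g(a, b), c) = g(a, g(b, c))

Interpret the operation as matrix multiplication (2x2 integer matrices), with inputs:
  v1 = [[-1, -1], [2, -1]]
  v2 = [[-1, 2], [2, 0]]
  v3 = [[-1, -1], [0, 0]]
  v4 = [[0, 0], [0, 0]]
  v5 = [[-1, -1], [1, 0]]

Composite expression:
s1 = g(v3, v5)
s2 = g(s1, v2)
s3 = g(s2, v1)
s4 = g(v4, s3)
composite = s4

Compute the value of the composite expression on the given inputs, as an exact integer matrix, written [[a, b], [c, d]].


[[0, 0], [0, 0]]

g(v3, v5) = [[0, 1], [0, 0]]
g(g(v3, v5), v2) = [[2, 0], [0, 0]]
g(g(g(v3, v5), v2), v1) = [[-2, -2], [0, 0]]
g(v4, g(g(g(v3, v5), v2), v1)) = [[0, 0], [0, 0]]


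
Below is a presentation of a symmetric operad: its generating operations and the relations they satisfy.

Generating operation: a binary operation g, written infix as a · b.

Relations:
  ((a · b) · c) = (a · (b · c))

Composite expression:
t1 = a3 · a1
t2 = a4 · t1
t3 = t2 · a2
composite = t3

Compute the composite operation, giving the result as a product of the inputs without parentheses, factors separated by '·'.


a4 · a3 · a1 · a2

Associativity of g dissolves the nesting; only the a-input order survives.
(a3 · a1) spells out as a3 · a1
(a4 · (a3 · a1)) spells out as a4 · a3 · a1
((a4 · (a3 · a1)) · a2) spells out as a4 · a3 · a1 · a2


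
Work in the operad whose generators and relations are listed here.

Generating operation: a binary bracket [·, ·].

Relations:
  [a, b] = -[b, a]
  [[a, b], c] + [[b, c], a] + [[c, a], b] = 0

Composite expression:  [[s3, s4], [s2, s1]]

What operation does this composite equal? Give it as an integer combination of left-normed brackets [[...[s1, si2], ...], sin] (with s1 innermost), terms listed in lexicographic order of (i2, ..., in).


In the tensor algebra, words opening s1 carry the s1-anchored form.
Composite bracket: [[s3, s4], [s2, s1]]
Full expansion: 8 signed words from ab - ba (2^3 = 8).
Coefficients come from the s1-initial words:
  the word s1s2s3s4 carries sign +1 and contributes +[[[s1, s2], s3], s4]
  the word s1s2s4s3 carries sign -1 and contributes -[[[s1, s2], s4], s3]

[[[s1, s2], s3], s4] - [[[s1, s2], s4], s3]


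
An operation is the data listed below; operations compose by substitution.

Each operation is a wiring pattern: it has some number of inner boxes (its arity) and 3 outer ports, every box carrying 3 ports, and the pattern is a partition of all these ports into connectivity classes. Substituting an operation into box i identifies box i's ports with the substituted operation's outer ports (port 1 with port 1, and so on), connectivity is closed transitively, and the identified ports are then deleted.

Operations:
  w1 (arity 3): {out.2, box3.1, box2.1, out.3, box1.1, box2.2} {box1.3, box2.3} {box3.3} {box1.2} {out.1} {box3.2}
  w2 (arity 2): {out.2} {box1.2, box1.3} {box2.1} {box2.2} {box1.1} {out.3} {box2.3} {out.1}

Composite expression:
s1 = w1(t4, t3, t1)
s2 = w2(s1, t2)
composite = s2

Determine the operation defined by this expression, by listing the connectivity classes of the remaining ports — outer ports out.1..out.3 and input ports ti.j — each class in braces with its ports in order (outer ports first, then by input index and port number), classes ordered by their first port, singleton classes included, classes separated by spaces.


After gluing at w2, chains via deleted ports link the t-ports.
through w1, on inputs (t4, t3, t1): {out.1} {out.2, out.3, t1.1, t3.1, t3.2, t4.1} {t1.2} {t1.3} {t3.3, t4.3} {t4.2} (out.j = stage outer ports)
through w2, on inputs (t4, t3, t1, t2): {out.1} {out.2} {out.3} {t1.1, t3.1, t3.2, t4.1} {t1.2} {t1.3} {t2.1} {t2.2} {t2.3} {t3.3, t4.3} {t4.2} (out.j = stage outer ports)

{out.1} {out.2} {out.3} {t1.1, t3.1, t3.2, t4.1} {t1.2} {t1.3} {t2.1} {t2.2} {t2.3} {t3.3, t4.3} {t4.2}


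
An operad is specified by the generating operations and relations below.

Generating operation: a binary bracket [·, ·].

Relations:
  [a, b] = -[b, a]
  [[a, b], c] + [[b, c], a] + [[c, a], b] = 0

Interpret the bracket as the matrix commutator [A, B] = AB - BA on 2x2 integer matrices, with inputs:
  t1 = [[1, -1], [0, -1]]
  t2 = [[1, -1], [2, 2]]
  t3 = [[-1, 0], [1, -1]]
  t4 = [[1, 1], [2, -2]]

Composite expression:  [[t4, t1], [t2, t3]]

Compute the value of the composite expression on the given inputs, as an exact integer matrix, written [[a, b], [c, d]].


[[-5, -10], [-12, 5]]

[t4, t1] = [[2, -5], [4, -2]]
[t2, t3] = [[-1, 0], [1, 1]]
[[t4, t1], [t2, t3]] = [[-5, -10], [-12, 5]]


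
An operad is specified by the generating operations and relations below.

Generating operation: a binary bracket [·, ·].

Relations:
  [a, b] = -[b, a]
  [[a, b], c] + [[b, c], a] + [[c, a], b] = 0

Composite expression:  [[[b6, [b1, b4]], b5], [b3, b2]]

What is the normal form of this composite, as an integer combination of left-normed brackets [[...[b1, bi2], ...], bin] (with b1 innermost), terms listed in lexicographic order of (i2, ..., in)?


[[[[[b1, b4], b6], b5], b2], b3] - [[[[[b1, b4], b6], b5], b3], b2]

Left-normed coefficients sit on the b1-initial expansion words.
Composite bracket: [[[b6, [b1, b4]], b5], [b3, b2]]
Each bracket splits as ab - ba, giving 32 signed words (2^5 = 32).
Keep just the words that open with b1:
  b1b4b6b5b2b3 (sign +1) contributes +[[[[[b1, b4], b6], b5], b2], b3]
  b1b4b6b5b3b2 (sign -1) contributes -[[[[[b1, b4], b6], b5], b3], b2]


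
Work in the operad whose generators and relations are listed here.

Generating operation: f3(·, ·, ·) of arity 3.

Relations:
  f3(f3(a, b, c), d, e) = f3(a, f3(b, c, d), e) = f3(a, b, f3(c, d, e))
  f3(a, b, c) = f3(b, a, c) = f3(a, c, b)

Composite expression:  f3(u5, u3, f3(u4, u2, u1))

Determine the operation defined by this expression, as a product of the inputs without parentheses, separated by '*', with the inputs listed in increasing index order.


u1 * u2 * u3 * u4 * u5

Shape and order are irrelevant to f3; the u-input set decides.
f3(u4, u2, u1) collapses to u4 * u2 * u1
f3(u5, u3, f3(u4, u2, u1)) collapses to u5 * u3 * u4 * u2 * u1
the factors in increasing index order: u1 * u2 * u3 * u4 * u5


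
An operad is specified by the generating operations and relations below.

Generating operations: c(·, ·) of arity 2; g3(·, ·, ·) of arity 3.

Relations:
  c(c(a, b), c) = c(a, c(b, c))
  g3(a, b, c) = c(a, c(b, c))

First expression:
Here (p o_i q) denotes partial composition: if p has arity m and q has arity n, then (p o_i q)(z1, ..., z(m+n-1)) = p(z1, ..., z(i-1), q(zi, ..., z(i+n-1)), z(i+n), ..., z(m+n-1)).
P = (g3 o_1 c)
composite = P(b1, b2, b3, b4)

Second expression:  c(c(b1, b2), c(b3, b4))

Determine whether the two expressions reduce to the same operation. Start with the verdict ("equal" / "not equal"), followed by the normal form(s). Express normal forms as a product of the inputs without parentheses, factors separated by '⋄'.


Normal form of the first expression: b1 ⋄ b2 ⋄ b3 ⋄ b4
Normal form of the second expression: b1 ⋄ b2 ⋄ b3 ⋄ b4
Same normal form: equal.

equal — both sides give b1 ⋄ b2 ⋄ b3 ⋄ b4


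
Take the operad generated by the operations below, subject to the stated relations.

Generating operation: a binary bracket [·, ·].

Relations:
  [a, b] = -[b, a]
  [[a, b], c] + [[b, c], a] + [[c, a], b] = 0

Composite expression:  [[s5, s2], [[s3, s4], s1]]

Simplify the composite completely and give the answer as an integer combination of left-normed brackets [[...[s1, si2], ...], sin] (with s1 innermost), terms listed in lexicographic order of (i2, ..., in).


-[[[[s1, s3], s4], s2], s5] + [[[[s1, s3], s4], s5], s2] + [[[[s1, s4], s3], s2], s5] - [[[[s1, s4], s3], s5], s2]

Skip Jacobi rewriting: expand, keep s1-initial words, read off terms.
Composite bracket: [[s5, s2], [[s3, s4], s1]]
Full expansion: 16 signed words from ab - ba (2^4 = 16).
Collect the words opening with s1:
  from s1s3s4s2s5, sign -1: term -[[[[s1, s3], s4], s2], s5]
  from s1s3s4s5s2, sign +1: term +[[[[s1, s3], s4], s5], s2]
  from s1s4s3s2s5, sign +1: term +[[[[s1, s4], s3], s2], s5]
  from s1s4s3s5s2, sign -1: term -[[[[s1, s4], s3], s5], s2]


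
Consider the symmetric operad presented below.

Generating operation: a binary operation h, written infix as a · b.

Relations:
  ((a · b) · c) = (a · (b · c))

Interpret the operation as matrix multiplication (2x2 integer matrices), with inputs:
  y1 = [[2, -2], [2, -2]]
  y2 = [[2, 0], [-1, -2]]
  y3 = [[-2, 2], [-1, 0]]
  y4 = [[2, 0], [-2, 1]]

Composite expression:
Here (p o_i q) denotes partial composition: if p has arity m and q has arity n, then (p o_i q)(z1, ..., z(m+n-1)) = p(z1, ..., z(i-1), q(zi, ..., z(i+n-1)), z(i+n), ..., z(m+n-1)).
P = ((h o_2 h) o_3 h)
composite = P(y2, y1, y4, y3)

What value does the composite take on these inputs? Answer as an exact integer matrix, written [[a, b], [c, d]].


[[-28, 32], [42, -48]]

(y4 · y3) = [[-4, 4], [3, -4]]
(y1 · (y4 · y3)) = [[-14, 16], [-14, 16]]
(y2 · (y1 · (y4 · y3))) = [[-28, 32], [42, -48]]


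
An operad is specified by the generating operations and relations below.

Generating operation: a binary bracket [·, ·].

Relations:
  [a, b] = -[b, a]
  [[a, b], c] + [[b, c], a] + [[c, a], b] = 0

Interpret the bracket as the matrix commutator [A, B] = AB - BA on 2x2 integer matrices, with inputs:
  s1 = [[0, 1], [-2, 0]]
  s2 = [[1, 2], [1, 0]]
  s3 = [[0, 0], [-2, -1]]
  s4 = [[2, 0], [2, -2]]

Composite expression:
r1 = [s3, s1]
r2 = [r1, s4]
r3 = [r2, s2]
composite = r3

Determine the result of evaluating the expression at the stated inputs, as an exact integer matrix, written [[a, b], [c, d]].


[[-4, 12], [-4, 4]]

[s3, s1] = [[2, 1], [2, -2]]
[[s3, s1], s4] = [[2, -4], [0, -2]]
[[[s3, s1], s4], s2] = [[-4, 12], [-4, 4]]


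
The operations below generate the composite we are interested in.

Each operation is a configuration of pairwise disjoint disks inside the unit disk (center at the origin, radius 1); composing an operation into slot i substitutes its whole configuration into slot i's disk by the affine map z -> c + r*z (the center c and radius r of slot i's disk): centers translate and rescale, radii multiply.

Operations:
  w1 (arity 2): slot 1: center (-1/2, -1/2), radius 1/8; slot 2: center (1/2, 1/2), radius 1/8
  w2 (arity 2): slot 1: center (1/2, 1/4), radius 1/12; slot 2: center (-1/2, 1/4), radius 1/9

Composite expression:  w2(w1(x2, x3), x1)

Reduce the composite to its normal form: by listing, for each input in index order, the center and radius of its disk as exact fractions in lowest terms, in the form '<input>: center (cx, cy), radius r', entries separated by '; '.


x1: center (-1/2, 1/4), radius 1/9; x2: center (11/24, 5/24), radius 1/96; x3: center (13/24, 7/24), radius 1/96


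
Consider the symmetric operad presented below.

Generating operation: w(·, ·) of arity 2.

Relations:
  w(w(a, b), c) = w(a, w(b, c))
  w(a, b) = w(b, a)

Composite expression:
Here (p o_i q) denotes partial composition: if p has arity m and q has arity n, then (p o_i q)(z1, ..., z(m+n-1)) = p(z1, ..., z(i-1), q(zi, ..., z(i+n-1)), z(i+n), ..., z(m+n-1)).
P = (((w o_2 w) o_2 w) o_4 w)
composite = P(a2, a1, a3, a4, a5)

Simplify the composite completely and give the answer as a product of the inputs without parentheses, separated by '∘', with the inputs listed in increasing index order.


a1 ∘ a2 ∘ a3 ∘ a4 ∘ a5

Any arrangement under w is one operation, so sort the a-inputs.
w(a1, a3) flattens to a1 ∘ a3
w(a4, a5) flattens to a4 ∘ a5
w(w(a1, a3), w(a4, a5)) flattens to a1 ∘ a3 ∘ a4 ∘ a5
w(a2, w(w(a1, a3), w(a4, a5))) flattens to a2 ∘ a1 ∘ a3 ∘ a4 ∘ a5
sorting the factors by input index: a1 ∘ a2 ∘ a3 ∘ a4 ∘ a5


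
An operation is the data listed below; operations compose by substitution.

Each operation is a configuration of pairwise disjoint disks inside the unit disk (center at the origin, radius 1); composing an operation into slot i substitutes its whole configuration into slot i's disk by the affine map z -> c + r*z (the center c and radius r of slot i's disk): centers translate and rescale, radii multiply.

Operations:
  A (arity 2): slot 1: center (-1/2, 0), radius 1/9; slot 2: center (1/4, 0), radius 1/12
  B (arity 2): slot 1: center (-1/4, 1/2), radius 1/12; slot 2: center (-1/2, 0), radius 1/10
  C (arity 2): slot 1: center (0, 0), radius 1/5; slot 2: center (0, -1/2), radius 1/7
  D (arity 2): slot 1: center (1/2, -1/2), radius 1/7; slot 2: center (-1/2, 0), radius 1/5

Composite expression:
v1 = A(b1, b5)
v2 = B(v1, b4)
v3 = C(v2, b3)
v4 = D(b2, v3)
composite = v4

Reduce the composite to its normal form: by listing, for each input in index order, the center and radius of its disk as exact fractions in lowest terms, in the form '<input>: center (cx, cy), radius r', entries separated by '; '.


b1: center (-307/600, 1/50), radius 1/2700; b2: center (1/2, -1/2), radius 1/7; b3: center (-1/2, -1/10), radius 1/35; b4: center (-13/25, 0), radius 1/250; b5: center (-611/1200, 1/50), radius 1/3600

Affine substitution under D: radii multiply and b-centers shift.
tracing b2 down its 1-map path: center (1/2, -1/2), radius 1/7
tracing b1 down its 4-map path: center (-307/600, 1/50), radius 1/2700
tracing b5 down its 4-map path: center (-611/1200, 1/50), radius 1/3600
tracing b4 down its 3-map path: center (-13/25, 0), radius 1/250
tracing b3 down its 2-map path: center (-1/2, -1/10), radius 1/35


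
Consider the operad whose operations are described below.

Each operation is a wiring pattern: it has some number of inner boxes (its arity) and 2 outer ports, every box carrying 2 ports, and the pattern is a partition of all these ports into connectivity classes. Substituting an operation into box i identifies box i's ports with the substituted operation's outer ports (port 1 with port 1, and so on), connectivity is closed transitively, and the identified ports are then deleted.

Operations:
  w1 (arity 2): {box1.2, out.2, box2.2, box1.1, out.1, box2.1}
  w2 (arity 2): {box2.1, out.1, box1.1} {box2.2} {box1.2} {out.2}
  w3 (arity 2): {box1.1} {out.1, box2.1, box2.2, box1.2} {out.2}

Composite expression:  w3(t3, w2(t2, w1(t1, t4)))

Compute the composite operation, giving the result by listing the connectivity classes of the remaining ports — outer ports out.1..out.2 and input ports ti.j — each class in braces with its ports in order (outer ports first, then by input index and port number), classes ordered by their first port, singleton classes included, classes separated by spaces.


{out.1, t1.1, t1.2, t2.1, t3.2, t4.1, t4.2} {out.2} {t2.2} {t3.1}

Connectivity passes through glued w3-boundaries; trace each wire chain.
composing w1 on (t1, t4), with out.j its own outer ports: {out.1, out.2, t1.1, t1.2, t4.1, t4.2}
composing w2 on (t2, t1, t4), with out.j its own outer ports: {out.1, t1.1, t1.2, t2.1, t4.1, t4.2} {out.2} {t2.2}
composing w3 on (t3, t2, t1, t4), with out.j its own outer ports: {out.1, t1.1, t1.2, t2.1, t3.2, t4.1, t4.2} {out.2} {t2.2} {t3.1}


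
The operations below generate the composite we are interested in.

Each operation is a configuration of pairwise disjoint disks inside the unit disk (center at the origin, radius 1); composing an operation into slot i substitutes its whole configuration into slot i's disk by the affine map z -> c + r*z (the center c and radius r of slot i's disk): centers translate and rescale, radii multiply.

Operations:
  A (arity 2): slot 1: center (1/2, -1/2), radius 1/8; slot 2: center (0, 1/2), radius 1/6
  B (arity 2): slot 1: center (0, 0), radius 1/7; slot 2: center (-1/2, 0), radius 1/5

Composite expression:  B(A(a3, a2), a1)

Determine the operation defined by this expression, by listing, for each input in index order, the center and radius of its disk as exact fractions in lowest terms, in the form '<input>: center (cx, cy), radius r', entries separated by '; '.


a1: center (-1/2, 0), radius 1/5; a2: center (0, 1/14), radius 1/42; a3: center (1/14, -1/14), radius 1/56

Below B, radii multiply path by path; the a-disk centers shift.
input a3: applying the 2 nested substitutions gives center (1/14, -1/14), radius 1/56
input a2: applying the 2 nested substitutions gives center (0, 1/14), radius 1/42
input a1: applying the 1 nested substitution gives center (-1/2, 0), radius 1/5


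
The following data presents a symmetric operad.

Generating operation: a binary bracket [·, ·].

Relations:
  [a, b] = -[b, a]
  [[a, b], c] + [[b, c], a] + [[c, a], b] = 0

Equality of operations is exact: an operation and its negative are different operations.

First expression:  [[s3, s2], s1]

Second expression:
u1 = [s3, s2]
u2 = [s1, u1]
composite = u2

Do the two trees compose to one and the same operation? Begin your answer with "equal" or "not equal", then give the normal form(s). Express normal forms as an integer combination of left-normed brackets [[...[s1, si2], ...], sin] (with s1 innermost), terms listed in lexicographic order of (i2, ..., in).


The first expression, normalized: [[s1, s2], s3] - [[s1, s3], s2]
The second expression, normalized: -[[s1, s2], s3] + [[s1, s3], s2]
No match — not equal.

not equal; the first gives [[s1, s2], s3] - [[s1, s3], s2] and the second -[[s1, s2], s3] + [[s1, s3], s2]


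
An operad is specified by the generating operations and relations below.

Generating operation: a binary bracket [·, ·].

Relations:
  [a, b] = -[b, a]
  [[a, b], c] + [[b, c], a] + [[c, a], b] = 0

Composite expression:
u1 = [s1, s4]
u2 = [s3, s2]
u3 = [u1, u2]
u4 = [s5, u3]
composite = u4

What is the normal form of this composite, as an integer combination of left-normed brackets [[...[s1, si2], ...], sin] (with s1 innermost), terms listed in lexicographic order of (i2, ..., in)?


[[[[s1, s4], s2], s3], s5] - [[[[s1, s4], s3], s2], s5]

Skip Jacobi rewriting: expand, keep s1-initial words, read off terms.
Composite bracket: [s5, [[s1, s4], [s3, s2]]]
Each bracket splits as ab - ba, giving 16 signed words (2^4 = 16).
Only words starting with s1 matter:
  word s1s4s2s3s5 has sign +1, contributing +[[[[s1, s4], s2], s3], s5]
  word s1s4s3s2s5 has sign -1, contributing -[[[[s1, s4], s3], s2], s5]


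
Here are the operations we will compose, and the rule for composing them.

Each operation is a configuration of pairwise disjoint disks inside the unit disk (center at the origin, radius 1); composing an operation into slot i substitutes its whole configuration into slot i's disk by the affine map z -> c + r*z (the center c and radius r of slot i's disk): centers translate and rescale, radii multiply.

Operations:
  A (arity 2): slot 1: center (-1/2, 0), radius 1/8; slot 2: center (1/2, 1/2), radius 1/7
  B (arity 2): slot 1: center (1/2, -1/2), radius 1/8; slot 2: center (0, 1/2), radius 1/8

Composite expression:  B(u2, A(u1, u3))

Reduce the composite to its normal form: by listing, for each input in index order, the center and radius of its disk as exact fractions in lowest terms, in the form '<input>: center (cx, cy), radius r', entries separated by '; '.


u1: center (-1/16, 1/2), radius 1/64; u2: center (1/2, -1/2), radius 1/8; u3: center (1/16, 9/16), radius 1/56

Only the slot chain above each u matters under B; compose those maps.
for u2, the 1-step affine chain lands on center (1/2, -1/2), radius 1/8
for u1, the 2-step affine chain lands on center (-1/16, 1/2), radius 1/64
for u3, the 2-step affine chain lands on center (1/16, 9/16), radius 1/56


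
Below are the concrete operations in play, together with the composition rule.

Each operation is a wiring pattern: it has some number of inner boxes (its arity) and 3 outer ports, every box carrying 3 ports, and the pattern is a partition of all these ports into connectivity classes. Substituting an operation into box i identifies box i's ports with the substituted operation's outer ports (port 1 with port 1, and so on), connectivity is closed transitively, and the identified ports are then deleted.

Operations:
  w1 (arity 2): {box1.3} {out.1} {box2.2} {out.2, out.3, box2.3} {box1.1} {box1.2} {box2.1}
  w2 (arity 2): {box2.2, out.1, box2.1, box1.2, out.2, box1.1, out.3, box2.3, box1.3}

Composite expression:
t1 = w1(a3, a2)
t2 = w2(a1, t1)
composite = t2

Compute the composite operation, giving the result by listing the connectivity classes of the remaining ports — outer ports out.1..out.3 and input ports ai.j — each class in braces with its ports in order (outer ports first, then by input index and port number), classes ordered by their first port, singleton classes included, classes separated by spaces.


{out.1, out.2, out.3, a1.1, a1.2, a1.3, a2.3} {a2.1} {a2.2} {a3.1} {a3.2} {a3.3}

Treat the ports identified at w2 as solder joints: merge, then drop.
the subtree at w1 composes to {out.1} {out.2, out.3, a2.3} {a2.1} {a2.2} {a3.1} {a3.2} {a3.3} on (a3, a2); out.j = own outer ports
the subtree at w2 composes to {out.1, out.2, out.3, a1.1, a1.2, a1.3, a2.3} {a2.1} {a2.2} {a3.1} {a3.2} {a3.3} on (a1, a3, a2); out.j = own outer ports


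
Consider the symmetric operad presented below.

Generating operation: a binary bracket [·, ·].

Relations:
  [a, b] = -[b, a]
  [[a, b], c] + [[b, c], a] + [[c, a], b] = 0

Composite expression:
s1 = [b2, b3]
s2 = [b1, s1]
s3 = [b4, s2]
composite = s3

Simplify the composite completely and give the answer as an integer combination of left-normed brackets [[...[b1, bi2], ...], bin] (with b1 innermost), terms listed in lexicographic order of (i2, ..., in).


-[[[b1, b2], b3], b4] + [[[b1, b3], b2], b4]

In the tensor algebra, words opening b1 carry the b1-anchored form.
Composite bracket: [b4, [b1, [b2, b3]]]
Each bracket splits as ab - ba, giving 8 signed words (2^3 = 8).
Coefficients come from the b1-initial words:
  from b1b2b3b4, sign -1: term -[[[b1, b2], b3], b4]
  from b1b3b2b4, sign +1: term +[[[b1, b3], b2], b4]


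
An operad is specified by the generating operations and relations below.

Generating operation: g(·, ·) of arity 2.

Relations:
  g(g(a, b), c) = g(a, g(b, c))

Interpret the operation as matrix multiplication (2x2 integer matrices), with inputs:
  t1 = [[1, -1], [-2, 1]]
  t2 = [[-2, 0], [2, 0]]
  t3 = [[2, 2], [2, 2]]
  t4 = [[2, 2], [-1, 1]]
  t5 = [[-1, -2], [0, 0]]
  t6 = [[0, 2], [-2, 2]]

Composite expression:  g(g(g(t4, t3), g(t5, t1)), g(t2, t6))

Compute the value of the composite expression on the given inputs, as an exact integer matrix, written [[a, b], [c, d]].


[[0, -128], [0, 0]]


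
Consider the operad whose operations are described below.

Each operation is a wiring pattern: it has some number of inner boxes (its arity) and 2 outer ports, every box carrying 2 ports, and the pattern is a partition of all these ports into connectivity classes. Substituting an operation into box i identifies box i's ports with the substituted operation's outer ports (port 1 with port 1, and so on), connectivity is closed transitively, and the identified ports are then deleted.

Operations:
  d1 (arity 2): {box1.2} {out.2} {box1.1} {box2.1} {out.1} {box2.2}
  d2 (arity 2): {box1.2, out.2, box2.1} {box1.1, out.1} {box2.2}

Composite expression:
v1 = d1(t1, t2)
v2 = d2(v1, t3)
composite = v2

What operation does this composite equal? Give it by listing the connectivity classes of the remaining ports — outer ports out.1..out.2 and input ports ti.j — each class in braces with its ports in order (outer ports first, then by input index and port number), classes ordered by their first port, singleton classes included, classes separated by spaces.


{out.1} {out.2, t3.1} {t1.1} {t1.2} {t2.1} {t2.2} {t3.2}

Two ports join when wires chain via d2-identified ports.
d1 over (t1, t2) gives {out.1} {out.2} {t1.1} {t1.2} {t2.1} {t2.2}, out.j being that stage's outer ports
d2 over (t1, t2, t3) gives {out.1} {out.2, t3.1} {t1.1} {t1.2} {t2.1} {t2.2} {t3.2}, out.j being that stage's outer ports


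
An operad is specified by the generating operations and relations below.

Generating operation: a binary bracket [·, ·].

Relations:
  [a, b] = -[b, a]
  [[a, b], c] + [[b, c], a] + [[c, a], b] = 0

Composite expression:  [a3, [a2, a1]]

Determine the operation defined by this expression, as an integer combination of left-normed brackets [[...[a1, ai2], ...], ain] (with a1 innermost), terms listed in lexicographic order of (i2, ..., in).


Expand each bracket as ab - ba; the a1-initial words give the coefficients.
Composite bracket: [a3, [a2, a1]]
Each bracket splits as ab - ba, giving 4 signed words (2^2 = 4).
Coefficients come from the a1-initial words:
  sign of a1a2a3 is +1, so it contributes +[[a1, a2], a3]

[[a1, a2], a3]


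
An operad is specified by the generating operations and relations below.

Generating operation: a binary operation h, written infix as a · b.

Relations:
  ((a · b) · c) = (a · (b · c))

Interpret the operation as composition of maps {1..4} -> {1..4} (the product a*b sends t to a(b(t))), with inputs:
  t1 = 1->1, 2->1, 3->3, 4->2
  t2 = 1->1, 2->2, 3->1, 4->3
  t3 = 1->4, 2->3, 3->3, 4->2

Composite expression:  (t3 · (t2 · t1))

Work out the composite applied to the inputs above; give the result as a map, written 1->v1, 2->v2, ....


(t2 · t1) = 1->1, 2->1, 3->1, 4->2
(t3 · (t2 · t1)) = 1->4, 2->4, 3->4, 4->3

1->4, 2->4, 3->4, 4->3


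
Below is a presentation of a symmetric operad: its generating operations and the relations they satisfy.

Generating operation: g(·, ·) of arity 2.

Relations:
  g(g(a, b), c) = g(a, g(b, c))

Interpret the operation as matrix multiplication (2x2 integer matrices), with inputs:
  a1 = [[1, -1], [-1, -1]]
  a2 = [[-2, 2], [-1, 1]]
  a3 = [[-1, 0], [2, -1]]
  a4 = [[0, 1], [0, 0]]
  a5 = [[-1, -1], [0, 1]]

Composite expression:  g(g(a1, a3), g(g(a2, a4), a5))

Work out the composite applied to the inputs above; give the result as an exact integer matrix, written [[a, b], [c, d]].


[[0, 5], [0, 1]]

g(a1, a3) = [[-3, 1], [-1, 1]]
g(a2, a4) = [[0, -2], [0, -1]]
g(g(a2, a4), a5) = [[0, -2], [0, -1]]
g(g(a1, a3), g(g(a2, a4), a5)) = [[0, 5], [0, 1]]


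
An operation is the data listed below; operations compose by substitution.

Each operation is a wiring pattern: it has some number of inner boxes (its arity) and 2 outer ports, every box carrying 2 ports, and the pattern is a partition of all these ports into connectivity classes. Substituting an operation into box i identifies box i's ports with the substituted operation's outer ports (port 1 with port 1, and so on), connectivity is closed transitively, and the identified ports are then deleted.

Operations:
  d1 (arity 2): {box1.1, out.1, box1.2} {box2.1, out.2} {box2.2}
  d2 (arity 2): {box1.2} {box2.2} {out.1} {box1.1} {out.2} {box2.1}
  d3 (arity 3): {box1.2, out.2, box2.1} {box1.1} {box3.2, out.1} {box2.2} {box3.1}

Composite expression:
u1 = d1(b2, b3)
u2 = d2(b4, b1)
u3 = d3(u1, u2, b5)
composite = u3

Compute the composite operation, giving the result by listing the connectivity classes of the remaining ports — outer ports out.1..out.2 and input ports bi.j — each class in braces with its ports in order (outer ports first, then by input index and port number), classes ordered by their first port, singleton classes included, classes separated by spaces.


{out.1, b5.2} {out.2, b3.1} {b1.1} {b1.2} {b2.1, b2.2} {b3.2} {b4.1} {b4.2} {b5.1}

Substituting into d3 glues patterns; closure does the rest.
the subtree at d1 composes to {out.1, b2.1, b2.2} {out.2, b3.1} {b3.2} on (b2, b3); out.j = own outer ports
the subtree at d2 composes to {out.1} {out.2} {b1.1} {b1.2} {b4.1} {b4.2} on (b4, b1); out.j = own outer ports
the subtree at d3 composes to {out.1, b5.2} {out.2, b3.1} {b1.1} {b1.2} {b2.1, b2.2} {b3.2} {b4.1} {b4.2} {b5.1} on (b2, b3, b4, b1, b5); out.j = own outer ports


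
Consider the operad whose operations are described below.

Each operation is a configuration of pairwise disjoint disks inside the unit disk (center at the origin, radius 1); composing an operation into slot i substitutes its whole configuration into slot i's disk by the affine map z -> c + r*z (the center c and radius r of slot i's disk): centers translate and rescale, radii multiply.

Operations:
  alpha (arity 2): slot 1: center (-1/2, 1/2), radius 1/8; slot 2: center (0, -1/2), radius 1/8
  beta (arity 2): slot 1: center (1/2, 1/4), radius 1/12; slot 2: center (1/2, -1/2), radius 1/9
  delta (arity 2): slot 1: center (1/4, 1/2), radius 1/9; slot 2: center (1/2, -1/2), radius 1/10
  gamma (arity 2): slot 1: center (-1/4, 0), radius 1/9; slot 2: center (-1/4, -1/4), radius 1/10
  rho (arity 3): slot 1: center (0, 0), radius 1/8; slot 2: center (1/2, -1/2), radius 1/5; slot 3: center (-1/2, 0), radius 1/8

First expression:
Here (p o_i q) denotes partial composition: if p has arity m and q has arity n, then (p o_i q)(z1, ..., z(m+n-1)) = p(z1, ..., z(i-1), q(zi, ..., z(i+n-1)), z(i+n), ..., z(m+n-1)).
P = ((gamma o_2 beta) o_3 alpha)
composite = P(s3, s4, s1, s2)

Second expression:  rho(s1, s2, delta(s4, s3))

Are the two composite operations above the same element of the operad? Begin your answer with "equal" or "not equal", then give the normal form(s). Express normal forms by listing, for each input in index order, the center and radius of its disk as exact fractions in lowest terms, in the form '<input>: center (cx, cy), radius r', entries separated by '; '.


not equal; first: s1: center (-37/180, -53/180), radius 1/720; s2: center (-1/5, -11/36), radius 1/720; s3: center (-1/4, 0), radius 1/9; s4: center (-1/5, -9/40), radius 1/120; second: s1: center (0, 0), radius 1/8; s2: center (1/2, -1/2), radius 1/5; s3: center (-7/16, -1/16), radius 1/80; s4: center (-15/32, 1/16), radius 1/72

In normal form, the first expression is s1: center (-37/180, -53/180), radius 1/720; s2: center (-1/5, -11/36), radius 1/720; s3: center (-1/4, 0), radius 1/9; s4: center (-1/5, -9/40), radius 1/120
In normal form, the second expression is s1: center (0, 0), radius 1/8; s2: center (1/2, -1/2), radius 1/5; s3: center (-7/16, -1/16), radius 1/80; s4: center (-15/32, 1/16), radius 1/72
They disagree, so not equal.


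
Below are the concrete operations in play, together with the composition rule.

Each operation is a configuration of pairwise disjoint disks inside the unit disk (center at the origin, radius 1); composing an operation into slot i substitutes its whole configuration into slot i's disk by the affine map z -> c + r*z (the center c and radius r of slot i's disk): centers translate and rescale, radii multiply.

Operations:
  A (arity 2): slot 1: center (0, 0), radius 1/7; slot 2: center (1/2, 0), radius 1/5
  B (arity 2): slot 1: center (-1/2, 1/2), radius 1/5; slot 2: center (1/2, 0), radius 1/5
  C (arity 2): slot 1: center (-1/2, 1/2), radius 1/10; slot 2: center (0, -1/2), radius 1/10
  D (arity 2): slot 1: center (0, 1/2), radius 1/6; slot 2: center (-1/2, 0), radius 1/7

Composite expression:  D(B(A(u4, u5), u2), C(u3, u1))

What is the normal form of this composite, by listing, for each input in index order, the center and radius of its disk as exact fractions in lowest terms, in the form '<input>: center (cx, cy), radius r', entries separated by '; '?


Only the slot chain above each u matters under D; compose those maps.
input u4: applying the 3 nested substitutions gives center (-1/12, 7/12), radius 1/210
input u5: applying the 3 nested substitutions gives center (-1/15, 7/12), radius 1/150
input u2: applying the 2 nested substitutions gives center (1/12, 1/2), radius 1/30
input u3: applying the 2 nested substitutions gives center (-4/7, 1/14), radius 1/70
input u1: applying the 2 nested substitutions gives center (-1/2, -1/14), radius 1/70

u1: center (-1/2, -1/14), radius 1/70; u2: center (1/12, 1/2), radius 1/30; u3: center (-4/7, 1/14), radius 1/70; u4: center (-1/12, 7/12), radius 1/210; u5: center (-1/15, 7/12), radius 1/150


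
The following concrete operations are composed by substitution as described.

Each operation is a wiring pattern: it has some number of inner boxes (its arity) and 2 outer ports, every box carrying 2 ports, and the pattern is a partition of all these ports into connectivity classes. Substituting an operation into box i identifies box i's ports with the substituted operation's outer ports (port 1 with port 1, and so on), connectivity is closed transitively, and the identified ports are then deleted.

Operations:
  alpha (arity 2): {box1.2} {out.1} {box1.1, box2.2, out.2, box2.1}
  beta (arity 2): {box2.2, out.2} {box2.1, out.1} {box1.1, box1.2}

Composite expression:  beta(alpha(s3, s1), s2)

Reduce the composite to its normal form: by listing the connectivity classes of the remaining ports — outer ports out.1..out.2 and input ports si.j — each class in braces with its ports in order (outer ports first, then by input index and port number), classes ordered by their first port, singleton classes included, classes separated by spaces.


{out.1, s2.1} {out.2, s2.2} {s1.1, s1.2, s3.1} {s3.2}

Connectivity passes through glued beta-boundaries; trace each wire chain.
through alpha, on inputs (s3, s1): {out.1} {out.2, s1.1, s1.2, s3.1} {s3.2} (out.j = stage outer ports)
through beta, on inputs (s3, s1, s2): {out.1, s2.1} {out.2, s2.2} {s1.1, s1.2, s3.1} {s3.2} (out.j = stage outer ports)


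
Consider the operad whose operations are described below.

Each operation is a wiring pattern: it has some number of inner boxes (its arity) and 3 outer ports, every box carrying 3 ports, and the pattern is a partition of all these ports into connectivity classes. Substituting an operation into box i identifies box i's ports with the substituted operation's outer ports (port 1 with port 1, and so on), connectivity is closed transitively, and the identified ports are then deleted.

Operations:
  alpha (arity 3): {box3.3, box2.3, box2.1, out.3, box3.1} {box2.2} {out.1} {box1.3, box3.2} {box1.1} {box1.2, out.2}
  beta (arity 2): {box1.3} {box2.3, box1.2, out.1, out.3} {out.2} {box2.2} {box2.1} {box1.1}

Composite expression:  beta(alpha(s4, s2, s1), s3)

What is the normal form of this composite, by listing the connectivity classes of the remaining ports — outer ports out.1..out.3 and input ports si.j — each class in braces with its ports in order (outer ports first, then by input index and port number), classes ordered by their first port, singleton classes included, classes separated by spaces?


Substituting into beta glues patterns; closure does the rest.
the subtree at alpha composes to {out.1} {out.2, s4.2} {out.3, s1.1, s1.3, s2.1, s2.3} {s1.2, s4.3} {s2.2} {s4.1} on (s4, s2, s1); out.j = own outer ports
the subtree at beta composes to {out.1, out.3, s3.3, s4.2} {out.2} {s1.1, s1.3, s2.1, s2.3} {s1.2, s4.3} {s2.2} {s3.1} {s3.2} {s4.1} on (s4, s2, s1, s3); out.j = own outer ports

{out.1, out.3, s3.3, s4.2} {out.2} {s1.1, s1.3, s2.1, s2.3} {s1.2, s4.3} {s2.2} {s3.1} {s3.2} {s4.1}


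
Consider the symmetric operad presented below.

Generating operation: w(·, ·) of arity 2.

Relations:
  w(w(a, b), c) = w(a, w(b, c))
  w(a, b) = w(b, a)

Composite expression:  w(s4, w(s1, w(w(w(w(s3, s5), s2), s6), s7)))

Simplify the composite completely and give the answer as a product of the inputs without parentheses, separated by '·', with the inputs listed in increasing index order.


s1 · s2 · s3 · s4 · s5 · s6 · s7

With w associative and commutative, the s-input set is all that matters.
w(s3, s5) unparenthesizes to s3 · s5
w(w(s3, s5), s2) unparenthesizes to s3 · s5 · s2
w(w(w(s3, s5), s2), s6) unparenthesizes to s3 · s5 · s2 · s6
w(w(w(w(s3, s5), s2), s6), s7) unparenthesizes to s3 · s5 · s2 · s6 · s7
w(s1, w(w(w(w(s3, s5), s2), s6), s7)) unparenthesizes to s1 · s3 · s5 · s2 · s6 · s7
w(s4, w(s1, w(w(w(w(s3, s5), s2), s6), s7))) unparenthesizes to s4 · s1 · s3 · s5 · s2 · s6 · s7
rearranged into index order: s1 · s2 · s3 · s4 · s5 · s6 · s7


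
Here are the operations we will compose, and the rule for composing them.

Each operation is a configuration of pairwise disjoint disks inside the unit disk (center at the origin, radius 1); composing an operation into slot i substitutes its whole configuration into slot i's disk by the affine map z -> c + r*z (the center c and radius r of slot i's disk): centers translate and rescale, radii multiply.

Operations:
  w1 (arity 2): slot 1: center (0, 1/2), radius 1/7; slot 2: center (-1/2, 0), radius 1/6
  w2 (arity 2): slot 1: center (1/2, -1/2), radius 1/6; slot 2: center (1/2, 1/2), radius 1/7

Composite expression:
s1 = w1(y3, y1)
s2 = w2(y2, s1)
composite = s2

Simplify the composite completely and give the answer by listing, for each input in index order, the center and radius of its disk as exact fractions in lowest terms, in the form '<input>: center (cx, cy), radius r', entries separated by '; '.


y1: center (3/7, 1/2), radius 1/42; y2: center (1/2, -1/2), radius 1/6; y3: center (1/2, 4/7), radius 1/49

Only the slot chain above each y matters under w2; compose those maps.
tracing y2 down its 1-map path: center (1/2, -1/2), radius 1/6
tracing y3 down its 2-map path: center (1/2, 4/7), radius 1/49
tracing y1 down its 2-map path: center (3/7, 1/2), radius 1/42


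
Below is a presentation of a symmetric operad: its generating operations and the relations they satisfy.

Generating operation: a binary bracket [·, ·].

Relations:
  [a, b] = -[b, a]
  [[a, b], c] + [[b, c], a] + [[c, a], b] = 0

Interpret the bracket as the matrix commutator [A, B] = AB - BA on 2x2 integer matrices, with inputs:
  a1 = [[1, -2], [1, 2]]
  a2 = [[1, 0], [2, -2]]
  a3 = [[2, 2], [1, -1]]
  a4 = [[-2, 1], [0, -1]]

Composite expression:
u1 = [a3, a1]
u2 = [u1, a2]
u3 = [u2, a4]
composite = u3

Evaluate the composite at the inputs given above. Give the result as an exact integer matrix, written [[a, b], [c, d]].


[[28, -4], [28, -28]]

[a3, a1] = [[4, -4], [-4, -4]]
[[a3, a1], a2] = [[-8, 12], [-28, 8]]
[[[a3, a1], a2], a4] = [[28, -4], [28, -28]]
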